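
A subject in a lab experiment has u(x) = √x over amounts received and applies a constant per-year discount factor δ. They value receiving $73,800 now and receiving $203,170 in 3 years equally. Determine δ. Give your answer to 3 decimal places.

δ ≈ 0.845

Equating discounted utilities: u(73800) = δ^3·u(203170) ⇒ δ^3 = u(73800)/u(203170).
Since u(x) = √x, δ^3 = √(73800/203170) = 0.60270.
So δ = 0.60270^(1/3) ≈ 0.845.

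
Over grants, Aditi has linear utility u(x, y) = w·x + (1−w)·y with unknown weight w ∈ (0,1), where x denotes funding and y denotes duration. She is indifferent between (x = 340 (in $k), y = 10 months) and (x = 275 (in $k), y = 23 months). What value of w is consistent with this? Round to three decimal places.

w = 0.167

u(340,10) = u(275,23) means w·340 + (1−w)·10 = w·275 + (1−w)·23.
w·(340−275) = (1−w)·(23−10), i.e. w·65 = (1−w)·13.
The marginal rate of substitution is 13/65, so w = 13/(65+13) = 0.167.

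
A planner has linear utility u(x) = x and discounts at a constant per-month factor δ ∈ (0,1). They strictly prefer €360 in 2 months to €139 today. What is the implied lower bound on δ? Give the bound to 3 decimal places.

Comparing present values: 139 < δ^2·360.
Dividing by 360: δ^2 > 0.38611. Both sides are positive, so the square root keeps the direction.
δ > (139/360)^(1/2) ≈ 0.621.

δ > 0.621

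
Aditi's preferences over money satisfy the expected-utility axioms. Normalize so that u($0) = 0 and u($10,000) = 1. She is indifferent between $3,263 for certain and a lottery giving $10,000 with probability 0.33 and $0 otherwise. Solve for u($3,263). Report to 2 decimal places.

0.33

By the standard-gamble method, u($3,263) is just the indifference probability on the best outcome: 0.33.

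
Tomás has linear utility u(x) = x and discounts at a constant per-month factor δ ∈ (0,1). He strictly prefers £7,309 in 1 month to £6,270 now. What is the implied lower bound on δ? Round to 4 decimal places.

Comparing present values: 6270 < δ·7309.
So δ > 6270/7309 = 0.85785.

δ > 0.8578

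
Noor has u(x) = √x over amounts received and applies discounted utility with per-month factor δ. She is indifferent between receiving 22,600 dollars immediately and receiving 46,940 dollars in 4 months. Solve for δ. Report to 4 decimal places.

Equating discounted utilities: u(22600) = δ^4·u(46940) ⇒ δ^4 = u(22600)/u(46940).
With u(x) = √x: δ^4 = √22600/√46940 = √(22600/46940) = 0.69388.
Hence δ = (0.69388)^(1/4) = 0.912684.

δ ≈ 0.9127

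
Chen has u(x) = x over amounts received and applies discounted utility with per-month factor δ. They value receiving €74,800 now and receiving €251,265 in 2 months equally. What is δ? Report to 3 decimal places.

Indifference means u(74800) = δ^2 · u(251265), so δ^2 = u(74800)/u(251265).
With u(x) = x: δ^2 = 74800/251265 = 0.29769.
Taking the square root: δ = 0.29769^(1/2) ≈ 0.546.

δ ≈ 0.546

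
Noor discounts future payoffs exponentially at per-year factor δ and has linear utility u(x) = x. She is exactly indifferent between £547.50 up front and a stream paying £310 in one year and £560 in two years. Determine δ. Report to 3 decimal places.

Present value of the stream is 310·δ + 560·δ². Indifference gives 310δ + 560δ² = 547.50.
That is, 560δ² + 310δ − 547.50 = 0, a quadratic in δ.
δ = (−310 + √(310² + 4·560·547.50)) / (2·560) = (−310 + √1322500.00) / 1120 ≈ 0.750.

δ ≈ 0.750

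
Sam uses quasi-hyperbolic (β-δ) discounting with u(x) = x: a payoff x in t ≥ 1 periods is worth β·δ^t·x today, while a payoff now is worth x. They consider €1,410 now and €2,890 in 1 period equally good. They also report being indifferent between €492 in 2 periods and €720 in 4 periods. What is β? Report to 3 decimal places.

The second indifference involves only future payoffs, so β cancels: β·δ^2·492 = β·δ^4·720, giving δ^2 = 492/720 = 0.68333, so δ = 0.82664.
Now use the now-vs-future pair: 1410 = β·δ·2890 gives β = 1410/(0.82664·2890) ≈ 0.590.

β ≈ 0.590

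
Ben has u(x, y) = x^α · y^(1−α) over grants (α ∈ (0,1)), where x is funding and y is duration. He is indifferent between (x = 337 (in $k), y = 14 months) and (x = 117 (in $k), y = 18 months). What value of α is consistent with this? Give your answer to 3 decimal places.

α ≈ 0.192

The Cobb–Douglas utilities coincide, so 337^α·14^(1−α) = 117^α·18^(1−α).
(337/117)^α = (18/14)^(1−α); take logs: α·ln(337/117) = (1−α)·ln(18/14), i.e. α·1.057909 = (1−α)·0.251314.
With A = 1.057909 and B = 0.251314: α·A = (1−α)·B, so α = B/(A+B) = 0.251314/1.309223 ≈ 0.192.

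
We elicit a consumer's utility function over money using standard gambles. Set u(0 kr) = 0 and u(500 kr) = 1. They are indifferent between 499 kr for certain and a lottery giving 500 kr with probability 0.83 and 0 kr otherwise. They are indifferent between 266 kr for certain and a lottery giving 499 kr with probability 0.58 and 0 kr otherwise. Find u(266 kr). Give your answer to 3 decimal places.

The first gamble pins u(499 kr): it must equal 0.83·1 + 0.17·0 = 0.83.
The second indifference gives u(266 kr) = 0.58·u(499 kr) + 0.42·u(0 kr) = 0.58·0.83 + 0.42·0.00 = 0.4814.

0.481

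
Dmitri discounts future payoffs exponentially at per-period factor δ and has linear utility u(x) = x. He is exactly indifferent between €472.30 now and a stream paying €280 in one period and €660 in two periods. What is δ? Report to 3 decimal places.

Equating present values: 472.30 = 280δ + 660δ².
So 660δ² + 280δ − 472.30 = 0.
The positive root is δ = [−280 + √(280² + 4·660·472.30)] / (2·660) = (−280 + 1151.205)/1320 ≈ 0.660.

δ ≈ 0.660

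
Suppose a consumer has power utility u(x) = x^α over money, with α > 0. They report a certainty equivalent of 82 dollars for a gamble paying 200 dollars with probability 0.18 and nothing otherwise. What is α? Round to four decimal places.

α ≈ 1.9233

The lottery's expected utility is 0.18·u(200) + 0.82·u(0) = 0.18·200^α (since u(0) = 0 for α > 0).
Equating: 82^α = 0.18·200^α, i.e. 0.4100^α = 0.18.
Taking logs: α·ln(82/200) = ln(0.18), so α = -1.7147984 / -0.8915981 ≈ 1.9233.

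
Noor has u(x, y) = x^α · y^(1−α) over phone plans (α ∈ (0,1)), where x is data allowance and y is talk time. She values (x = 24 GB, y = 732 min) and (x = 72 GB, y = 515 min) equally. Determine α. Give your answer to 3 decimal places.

The Cobb–Douglas utilities coincide, so 24^α·732^(1−α) = 72^α·515^(1−α).
Rearrange to (24/72)^α = (515/732)^(1−α) and take logs: α·-1.098612 = (1−α)·-0.351614.
So α/(1−α) = (-0.351614)/(-1.098612) = 0.320053, and α = 0.320053/1.320053 ≈ 0.242.

α ≈ 0.242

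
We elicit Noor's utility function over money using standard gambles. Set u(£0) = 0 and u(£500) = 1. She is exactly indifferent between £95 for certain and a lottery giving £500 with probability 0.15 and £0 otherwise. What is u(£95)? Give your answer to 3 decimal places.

u(£95) equals the lottery's expected utility: 0.15·1 + 0.85·0 = 0.15.

0.150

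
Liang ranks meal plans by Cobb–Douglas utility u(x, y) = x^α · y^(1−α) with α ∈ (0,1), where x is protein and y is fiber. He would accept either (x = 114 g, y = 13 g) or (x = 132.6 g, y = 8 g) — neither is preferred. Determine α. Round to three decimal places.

Indifference: 114^α · 13^(1−α) = 132.6^α · 8^(1−α).
Taking logs: α·ln 114 + (1−α)·ln 13 = α·ln 132.6 + (1−α)·ln 8, i.e. α·-0.151139 = (1−α)·-0.485508.
So α/(1−α) = (-0.485508)/(-0.151139) = 3.212328, and α = 3.212328/4.212328 ≈ 0.763.

α ≈ 0.763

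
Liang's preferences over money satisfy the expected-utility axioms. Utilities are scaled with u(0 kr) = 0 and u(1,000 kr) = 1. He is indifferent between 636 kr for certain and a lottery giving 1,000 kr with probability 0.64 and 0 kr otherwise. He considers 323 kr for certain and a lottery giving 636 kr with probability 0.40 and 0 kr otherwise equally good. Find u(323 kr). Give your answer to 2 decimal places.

First, u(636 kr) = 0.64·u(1,000 kr) + 0.36·u(0 kr) = 0.64.
Chaining: u(323 kr) = 0.40·0.64 + 0.60·0.00 = 0.2560.

0.26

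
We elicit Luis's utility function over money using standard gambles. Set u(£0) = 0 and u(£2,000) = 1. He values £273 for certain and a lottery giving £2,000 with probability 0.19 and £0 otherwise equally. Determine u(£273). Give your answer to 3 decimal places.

By the standard-gamble method, u(£273) is just the indifference probability on the best outcome: 0.19.

0.190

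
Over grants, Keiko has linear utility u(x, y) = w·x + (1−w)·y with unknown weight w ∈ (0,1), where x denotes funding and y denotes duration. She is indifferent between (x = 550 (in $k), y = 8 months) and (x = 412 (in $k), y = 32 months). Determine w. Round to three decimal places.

Indifference: w·550 + (1−w)·8 = w·412 + (1−w)·32.
Rearranging, 138·w − 24·(1−w) = 0.
Hence w = 24/(138+24) = 24/162 = 0.148.

w = 0.148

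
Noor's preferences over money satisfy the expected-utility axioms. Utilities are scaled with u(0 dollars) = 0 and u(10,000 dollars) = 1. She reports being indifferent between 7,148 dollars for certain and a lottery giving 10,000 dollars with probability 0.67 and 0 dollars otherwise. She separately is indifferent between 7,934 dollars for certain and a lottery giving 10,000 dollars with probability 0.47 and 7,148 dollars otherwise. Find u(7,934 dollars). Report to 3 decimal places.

The first gamble pins u(7,148 dollars): it must equal 0.67·1 + 0.33·0 = 0.67.
Then u(7,934 dollars) = 0.47·u(10,000 dollars) + 0.53·u(7,148 dollars) = 0.47·1.00 + 0.53·0.67 = 0.8251.

0.825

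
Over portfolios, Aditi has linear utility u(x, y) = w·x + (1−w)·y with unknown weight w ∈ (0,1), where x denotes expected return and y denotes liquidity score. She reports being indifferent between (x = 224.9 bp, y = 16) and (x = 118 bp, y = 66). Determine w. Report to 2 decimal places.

w = 0.32

u(224.9,16) = u(118,66) means w·224.9 + (1−w)·16 = w·118 + (1−w)·66.
Rearranging, 106.9·w − 50·(1−w) = 0.
The marginal rate of substitution is 50/106.9, so w = 50/(106.9+50) = 0.32.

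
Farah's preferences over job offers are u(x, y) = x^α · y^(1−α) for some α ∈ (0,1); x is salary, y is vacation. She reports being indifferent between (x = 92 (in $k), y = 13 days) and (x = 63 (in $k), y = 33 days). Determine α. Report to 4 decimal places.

α ≈ 0.7110

Indifference: 92^α · 13^(1−α) = 63^α · 33^(1−α).
Rearrange to (92/63)^α = (33/13)^(1−α) and take logs: α·0.3786539 = (1−α)·0.9315582.
With A = 0.3786539 and B = 0.9315582: α·A = (1−α)·B, so α = B/(A+B) = 0.9315582/1.3102121 ≈ 0.7110.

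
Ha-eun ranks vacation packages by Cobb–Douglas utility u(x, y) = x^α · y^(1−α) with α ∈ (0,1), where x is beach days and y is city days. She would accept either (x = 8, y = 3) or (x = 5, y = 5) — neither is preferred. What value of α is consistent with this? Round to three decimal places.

Set the two utilities equal: 8^α·3^(1−α) = 5^α·5^(1−α).
Rearrange to (8/5)^α = (5/3)^(1−α) and take logs: α·0.470004 = (1−α)·0.510826.
Thus α·(0.980830) = 0.510826, so α = 0.510826/0.980830 ≈ 0.521.

α ≈ 0.521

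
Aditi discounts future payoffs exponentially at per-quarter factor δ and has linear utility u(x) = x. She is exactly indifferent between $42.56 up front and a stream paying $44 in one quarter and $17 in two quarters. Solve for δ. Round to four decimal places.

The stream is worth 44δ + 17δ² today, so 44δ + 17δ² = 42.56.
So 17δ² + 44δ − 42.56 = 0.
δ = (−44 + √(44² + 4·17·42.56)) / (2·17) = (−44 + √4830.08) / 34 ≈ 0.7500.

δ ≈ 0.7500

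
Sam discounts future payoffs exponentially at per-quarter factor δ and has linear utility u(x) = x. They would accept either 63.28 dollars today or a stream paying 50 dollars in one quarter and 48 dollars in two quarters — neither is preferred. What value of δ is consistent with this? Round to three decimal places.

Present value of the stream is 50·δ + 48·δ². Indifference gives 50δ + 48δ² = 63.28.
That is, 48δ² + 50δ − 63.28 = 0, a quadratic in δ.
The positive root is δ = [−50 + √(50² + 4·48·63.28)] / (2·48) = (−50 + 121.036)/96 ≈ 0.740.

δ ≈ 0.740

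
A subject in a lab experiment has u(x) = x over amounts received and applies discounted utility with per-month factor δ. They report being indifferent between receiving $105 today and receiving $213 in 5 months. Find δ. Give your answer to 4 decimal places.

Indifference means u(105) = δ^5 · u(213), so δ^5 = u(105)/u(213).
With u(x) = x: δ^5 = 105/213 = 0.49296.
Hence δ = (0.49296)^(1/5) = 0.868084.

δ ≈ 0.8681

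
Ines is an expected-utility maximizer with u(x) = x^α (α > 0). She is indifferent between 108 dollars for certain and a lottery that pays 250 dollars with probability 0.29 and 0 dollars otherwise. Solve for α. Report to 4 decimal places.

α ≈ 1.4748

Since u(0) = 0, the lottery's EU is 0.29·250^α.
Setting u(108) equal to that: 108^α = 0.29·250^α ⇒ (108/250)^α = 0.29.
Take logs: α = ln 0.29 / ln(108/250) ≈ 1.474837.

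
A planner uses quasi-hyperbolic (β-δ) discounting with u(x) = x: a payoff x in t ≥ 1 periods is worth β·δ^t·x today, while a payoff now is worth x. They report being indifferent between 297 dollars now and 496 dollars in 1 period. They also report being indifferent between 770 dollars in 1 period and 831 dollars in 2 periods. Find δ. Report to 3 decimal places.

The second indifference involves only future payoffs, so β cancels: β·δ^1·770 = β·δ^2·831, giving δ = 770/831 = 0.92659.

δ ≈ 0.927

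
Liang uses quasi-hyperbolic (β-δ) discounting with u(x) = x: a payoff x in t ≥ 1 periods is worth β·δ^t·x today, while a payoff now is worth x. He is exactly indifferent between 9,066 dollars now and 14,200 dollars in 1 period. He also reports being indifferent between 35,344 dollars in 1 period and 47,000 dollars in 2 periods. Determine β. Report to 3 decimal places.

From the later pair, β·δ^1·35344 = β·δ^2·47000; dividing through, δ = 35344/47000 = 0.75200.
Substituting δ into 9066 = β·δ·14200: β = 9066/(10678.400) ≈ 0.849.

β ≈ 0.849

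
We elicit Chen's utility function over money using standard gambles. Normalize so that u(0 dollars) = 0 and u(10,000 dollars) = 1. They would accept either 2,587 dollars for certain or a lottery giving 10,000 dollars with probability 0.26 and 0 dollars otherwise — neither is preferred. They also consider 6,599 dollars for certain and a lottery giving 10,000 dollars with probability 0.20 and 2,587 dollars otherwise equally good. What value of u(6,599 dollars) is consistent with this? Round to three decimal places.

0.408

First, u(2,587 dollars) = 0.26·u(10,000 dollars) + 0.74·u(0 dollars) = 0.26.
Then u(6,599 dollars) = 0.20·u(10,000 dollars) + 0.80·u(2,587 dollars) = 0.20·1.00 + 0.80·0.26 = 0.4080.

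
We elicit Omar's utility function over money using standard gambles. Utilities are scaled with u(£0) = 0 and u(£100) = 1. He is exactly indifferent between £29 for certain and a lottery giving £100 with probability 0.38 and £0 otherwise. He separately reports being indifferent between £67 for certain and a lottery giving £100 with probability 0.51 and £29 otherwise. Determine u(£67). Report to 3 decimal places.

0.696

First, u(£29) = 0.38·u(£100) + 0.62·u(£0) = 0.38.
The second indifference gives u(£67) = 0.51·u(£100) + 0.49·u(£29) = 0.51·1.00 + 0.49·0.38 = 0.6962.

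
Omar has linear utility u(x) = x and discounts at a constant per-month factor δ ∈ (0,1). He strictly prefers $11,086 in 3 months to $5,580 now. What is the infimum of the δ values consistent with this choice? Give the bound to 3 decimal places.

δ > 0.795

The preference means 5580 < δ^3·11086.
So δ^3 > 5580/11086 = 0.50334; taking the cube root of both positive sides preserves the inequality.
δ > (5580/11086)^(1/3) ≈ 0.795.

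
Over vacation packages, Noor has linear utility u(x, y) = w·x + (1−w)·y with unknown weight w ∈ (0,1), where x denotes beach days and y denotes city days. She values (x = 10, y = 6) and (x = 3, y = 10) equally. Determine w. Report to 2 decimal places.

u(10,6) = u(3,10) means w·10 + (1−w)·6 = w·3 + (1−w)·10.
w·(10−3) = (1−w)·(10−6), i.e. w·7 = (1−w)·4.
The marginal rate of substitution is 4/7, so w = 4/(7+4) = 0.36.

w = 0.36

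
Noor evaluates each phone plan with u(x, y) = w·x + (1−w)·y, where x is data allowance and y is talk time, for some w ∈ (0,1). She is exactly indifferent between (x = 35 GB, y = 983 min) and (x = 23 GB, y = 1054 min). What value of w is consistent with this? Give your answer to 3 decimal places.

u(35,983) = u(23,1054) means w·35 + (1−w)·983 = w·23 + (1−w)·1054.
Collecting terms: w·12 = (1−w)·71.
So w/(1−w) = 71/12 = 5.9167, giving w = 71/(12+71) = 0.855.

w = 0.855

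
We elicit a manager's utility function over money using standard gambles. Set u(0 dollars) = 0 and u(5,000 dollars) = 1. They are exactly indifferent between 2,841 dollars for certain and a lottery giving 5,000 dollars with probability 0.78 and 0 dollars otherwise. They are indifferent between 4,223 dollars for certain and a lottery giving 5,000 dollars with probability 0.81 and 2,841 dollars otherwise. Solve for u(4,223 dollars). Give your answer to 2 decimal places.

0.96

The first gamble pins u(2,841 dollars): it must equal 0.78·1 + 0.22·0 = 0.78.
The second indifference gives u(4,223 dollars) = 0.81·u(5,000 dollars) + 0.19·u(2,841 dollars) = 0.81·1.00 + 0.19·0.78 = 0.9582.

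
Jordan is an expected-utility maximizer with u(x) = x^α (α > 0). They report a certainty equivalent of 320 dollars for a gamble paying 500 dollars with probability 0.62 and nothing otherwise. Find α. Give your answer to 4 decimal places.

Since u(0) = 0, the lottery's EU is 0.62·500^α.
Setting u(320) equal to that: 320^α = 0.62·500^α ⇒ (320/500)^α = 0.62.
Take logs: α = ln 0.62 / ln(320/500) ≈ 1.071140.

α ≈ 1.0711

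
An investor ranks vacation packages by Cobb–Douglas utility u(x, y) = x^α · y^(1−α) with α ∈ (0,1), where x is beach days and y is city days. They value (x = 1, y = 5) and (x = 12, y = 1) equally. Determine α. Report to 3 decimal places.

The Cobb–Douglas utilities coincide, so 1^α·5^(1−α) = 12^α·1^(1−α).
Rearrange to (1/12)^α = (1/5)^(1−α) and take logs: α·-2.484907 = (1−α)·-1.609438.
So α/(1−α) = (-1.609438)/(-2.484907) = 0.647685, and α = 0.647685/1.647685 ≈ 0.393.

α ≈ 0.393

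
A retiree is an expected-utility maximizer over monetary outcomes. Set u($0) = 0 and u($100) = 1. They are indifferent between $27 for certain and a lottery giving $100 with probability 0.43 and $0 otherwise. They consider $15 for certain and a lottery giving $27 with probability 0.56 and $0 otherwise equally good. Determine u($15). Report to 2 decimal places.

0.24

The first gamble pins u($27): it must equal 0.43·1 + 0.57·0 = 0.43.
Then u($15) = 0.56·u($27) + 0.44·u($0) = 0.56·0.43 + 0.44·0.00 = 0.2408.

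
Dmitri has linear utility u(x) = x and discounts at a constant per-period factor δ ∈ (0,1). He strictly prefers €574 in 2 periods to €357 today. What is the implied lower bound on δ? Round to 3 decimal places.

δ > 0.789

The preference means 357 < δ^2·574.
So δ^2 > 357/574 = 0.62195; taking the square root of both positive sides preserves the inequality.
δ > (357/574)^(1/2) ≈ 0.789.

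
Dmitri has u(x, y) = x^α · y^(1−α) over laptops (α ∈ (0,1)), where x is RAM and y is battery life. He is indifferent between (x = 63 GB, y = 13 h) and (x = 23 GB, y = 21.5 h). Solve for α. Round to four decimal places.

α ≈ 0.3330

Indifference: 63^α · 13^(1−α) = 23^α · 21.5^(1−α).
Taking logs: α·ln 63 + (1−α)·ln 13 = α·ln 23 + (1−α)·ln 21.5, i.e. α·1.0076405 = (1−α)·0.5031036.
Thus α·(1.5107441) = 0.5031036, so α = 0.5031036/1.5107441 ≈ 0.3330.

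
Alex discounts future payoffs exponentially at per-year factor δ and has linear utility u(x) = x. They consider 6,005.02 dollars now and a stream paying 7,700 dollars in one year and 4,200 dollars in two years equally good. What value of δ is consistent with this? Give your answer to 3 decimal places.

The stream is worth 7700δ + 4200δ² today, so 7700δ + 4200δ² = 6005.02.
That is, 4200δ² + 7700δ − 6005.02 = 0, a quadratic in δ.
The positive root is δ = [−7700 + √(7700² + 4·4200·6005.02)] / (2·4200) = (−7700 + 12656.000)/8400 ≈ 0.590.

δ ≈ 0.590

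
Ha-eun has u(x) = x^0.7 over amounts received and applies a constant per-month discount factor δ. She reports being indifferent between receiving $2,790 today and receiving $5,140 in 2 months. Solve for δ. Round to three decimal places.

δ ≈ 0.807

Equating discounted utilities: u(2790) = δ^2·u(5140) ⇒ δ^2 = u(2790)/u(5140).
With u(x) = x^0.7: δ^2 = 2790^0.7/5140^0.7 = (2790/5140)^0.7 = 0.65200.
Hence δ = (0.65200)^(1/2) = 0.80747.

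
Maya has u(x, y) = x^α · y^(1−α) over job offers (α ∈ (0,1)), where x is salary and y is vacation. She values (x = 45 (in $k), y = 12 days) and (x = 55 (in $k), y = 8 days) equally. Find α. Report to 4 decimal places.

α ≈ 0.6689

The Cobb–Douglas utilities coincide, so 45^α·12^(1−α) = 55^α·8^(1−α).
Rearrange to (45/55)^α = (8/12)^(1−α) and take logs: α·-0.2006707 = (1−α)·-0.4054651.
So α/(1−α) = (-0.4054651)/(-0.2006707) = 2.0205496, and α = 2.0205496/3.0205496 ≈ 0.6689.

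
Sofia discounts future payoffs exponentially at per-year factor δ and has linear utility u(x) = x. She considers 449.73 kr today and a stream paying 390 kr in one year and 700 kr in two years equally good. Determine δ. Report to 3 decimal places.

Present value of the stream is 390·δ + 700·δ². Indifference gives 390δ + 700δ² = 449.73.
Rearranged: 700δ² + 390δ − 449.73 = 0.
The positive root is δ = [−390 + √(390² + 4·700·449.73)] / (2·700) = (−390 + 1188.000)/1400 ≈ 0.570.

δ ≈ 0.570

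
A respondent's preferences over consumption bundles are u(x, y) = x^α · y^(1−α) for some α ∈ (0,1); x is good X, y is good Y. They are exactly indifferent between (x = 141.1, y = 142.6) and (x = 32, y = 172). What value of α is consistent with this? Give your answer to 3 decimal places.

α ≈ 0.112

Indifference: 141.1^α · 142.6^(1−α) = 32^α · 172^(1−α).
Taking logs: α·ln 141.1 + (1−α)·ln 142.6 = α·ln 32 + (1−α)·ln 172, i.e. α·1.483733 = (1−α)·0.187451.
Thus α·(1.671184) = 0.187451, so α = 0.187451/1.671184 ≈ 0.112.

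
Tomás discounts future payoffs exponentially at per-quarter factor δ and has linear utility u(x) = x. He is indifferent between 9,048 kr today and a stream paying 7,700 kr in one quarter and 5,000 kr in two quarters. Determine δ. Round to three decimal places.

Equating present values: 9048 = 7700δ + 5000δ².
Rearranged: 5000δ² + 7700δ − 9048 = 0.
δ = (−7700 + √(7700² + 4·5000·9048)) / (2·5000) = (−7700 + √240250000.00) / 10000 ≈ 0.780.

δ ≈ 0.780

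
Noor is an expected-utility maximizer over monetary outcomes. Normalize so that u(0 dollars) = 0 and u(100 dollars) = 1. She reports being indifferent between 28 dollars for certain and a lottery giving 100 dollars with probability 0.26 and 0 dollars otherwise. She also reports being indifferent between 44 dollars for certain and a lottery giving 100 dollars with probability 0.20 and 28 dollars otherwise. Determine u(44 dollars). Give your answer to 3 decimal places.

0.408

The first gamble pins u(28 dollars): it must equal 0.26·1 + 0.74·0 = 0.26.
Then u(44 dollars) = 0.20·u(100 dollars) + 0.80·u(28 dollars) = 0.20·1.00 + 0.80·0.26 = 0.4080.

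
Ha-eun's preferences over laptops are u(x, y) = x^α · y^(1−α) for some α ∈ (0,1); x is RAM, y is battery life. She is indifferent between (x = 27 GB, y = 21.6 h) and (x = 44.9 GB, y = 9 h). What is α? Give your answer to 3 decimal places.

Indifference: 27^α · 21.6^(1−α) = 44.9^α · 9^(1−α).
Rearrange to (27/44.9)^α = (9/21.6)^(1−α) and take logs: α·-0.508601 = (1−α)·-0.875469.
Thus α·(-1.384070) = -0.875469, so α = -0.875469/-1.384070 ≈ 0.633.

α ≈ 0.633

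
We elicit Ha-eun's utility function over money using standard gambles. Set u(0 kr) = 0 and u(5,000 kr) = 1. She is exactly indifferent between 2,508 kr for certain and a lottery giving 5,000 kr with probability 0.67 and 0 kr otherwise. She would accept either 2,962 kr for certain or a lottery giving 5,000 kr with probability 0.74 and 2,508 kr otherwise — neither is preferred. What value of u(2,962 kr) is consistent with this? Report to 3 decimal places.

First, u(2,508 kr) = 0.67·u(5,000 kr) + 0.33·u(0 kr) = 0.67.
Chaining: u(2,962 kr) = 0.74·1.00 + 0.26·0.67 = 0.9142.

0.914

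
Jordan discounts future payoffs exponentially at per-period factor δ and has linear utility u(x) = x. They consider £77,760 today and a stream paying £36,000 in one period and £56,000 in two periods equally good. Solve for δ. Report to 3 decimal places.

Present value of the stream is 36000·δ + 56000·δ². Indifference gives 36000δ + 56000δ² = 77760.
That is, 56000δ² + 36000δ − 77760 = 0, a quadratic in δ.
The positive root is δ = [−36000 + √(36000² + 4·56000·77760)] / (2·56000) = (−36000 + 136800.000)/112000 ≈ 0.900.

δ ≈ 0.900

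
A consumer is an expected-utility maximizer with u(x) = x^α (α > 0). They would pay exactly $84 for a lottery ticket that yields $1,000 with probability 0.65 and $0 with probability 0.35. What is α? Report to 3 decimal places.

α ≈ 0.174

Since u(0) = 0, the lottery's EU is 0.65·1000^α.
Indifference: 84^α = 0.65·1000^α, so (84/1000)^α = 0.65.
Taking logs: α·ln(84/1000) = ln(0.65), so α = -0.430783 / -2.476938 ≈ 0.174.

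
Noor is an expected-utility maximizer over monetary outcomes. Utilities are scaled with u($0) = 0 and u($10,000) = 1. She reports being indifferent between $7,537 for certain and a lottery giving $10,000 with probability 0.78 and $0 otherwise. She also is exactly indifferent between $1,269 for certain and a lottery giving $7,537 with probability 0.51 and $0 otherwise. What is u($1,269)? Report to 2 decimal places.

0.40

First, u($7,537) = 0.78·u($10,000) + 0.22·u($0) = 0.78.
The second indifference gives u($1,269) = 0.51·u($7,537) + 0.49·u($0) = 0.51·0.78 + 0.49·0.00 = 0.3978.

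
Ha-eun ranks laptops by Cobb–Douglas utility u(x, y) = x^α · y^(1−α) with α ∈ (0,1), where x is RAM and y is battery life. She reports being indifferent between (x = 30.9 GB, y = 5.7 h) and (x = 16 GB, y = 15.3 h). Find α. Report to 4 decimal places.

α ≈ 0.6000

Indifference: 30.9^α · 5.7^(1−α) = 16^α · 15.3^(1−α).
Rearrange to (30.9/16)^α = (15.3/5.7)^(1−α) and take logs: α·0.6581675 = (1−α)·0.9873867.
With A = 0.6581675 and B = 0.9873867: α·A = (1−α)·B, so α = B/(A+B) = 0.9873867/1.6455542 ≈ 0.6000.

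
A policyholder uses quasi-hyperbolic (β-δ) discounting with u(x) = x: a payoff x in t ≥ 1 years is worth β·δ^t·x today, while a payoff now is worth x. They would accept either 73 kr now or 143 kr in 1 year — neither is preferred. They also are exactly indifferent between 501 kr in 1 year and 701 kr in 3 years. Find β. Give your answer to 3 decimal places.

The second indifference involves only future payoffs, so β cancels: β·δ^1·501 = β·δ^3·701, giving δ^2 = 501/701 = 0.71469, so δ = 0.84540.
The first indifference: 73 = β·δ·143, so β = 73/(δ·143) = 73/(0.84540·143) ≈ 0.604.

β ≈ 0.604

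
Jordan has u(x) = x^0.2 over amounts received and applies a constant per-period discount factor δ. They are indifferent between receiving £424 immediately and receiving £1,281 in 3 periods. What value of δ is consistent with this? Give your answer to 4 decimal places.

The payoff in 3 periods is discounted by δ^3, so u(424) = δ^3·u(1281) and δ^3 = u(424)/u(1281).
With u(x) = x^0.2: δ^3 = 424^0.2/1281^0.2 = (424/1281)^0.2 = 0.80161.
So δ = 0.80161^(1/3) ≈ 0.9289.

δ ≈ 0.9289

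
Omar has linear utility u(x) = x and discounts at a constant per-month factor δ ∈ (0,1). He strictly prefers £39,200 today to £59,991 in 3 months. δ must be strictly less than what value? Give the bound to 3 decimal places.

The preference means 39200 > δ^3·59991.
Hence δ^3 < 39200/59991 = 0.65343, and x ↦ x^(1/3) is increasing on (0,∞).
δ < (39200/59991)^(1/3) ≈ 0.868.

δ < 0.868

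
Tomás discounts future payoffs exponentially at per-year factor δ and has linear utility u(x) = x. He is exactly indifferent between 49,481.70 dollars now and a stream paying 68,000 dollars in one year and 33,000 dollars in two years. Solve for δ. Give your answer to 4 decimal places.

The stream is worth 68000δ + 33000δ² today, so 68000δ + 33000δ² = 49481.70.
That is, 33000δ² + 68000δ − 49481.70 = 0, a quadratic in δ.
δ = (−68000 + √(68000² + 4·33000·49481.70)) / (2·33000) = (−68000 + √11155584400.00) / 66000 ≈ 0.5700.

δ ≈ 0.5700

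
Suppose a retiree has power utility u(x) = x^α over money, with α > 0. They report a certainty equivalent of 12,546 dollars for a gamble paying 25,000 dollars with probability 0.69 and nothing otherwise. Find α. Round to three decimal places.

The lottery's expected utility is 0.69·u(25000) + 0.31·u(0) = 0.69·25000^α (since u(0) = 0 for α > 0).
Setting u(12546) equal to that: 12546^α = 0.69·25000^α ⇒ (12546/25000)^α = 0.69.
Taking logs: α·ln(12546/25000) = ln(0.69), so α = -0.371064 / -0.689474 ≈ 0.538.

α ≈ 0.538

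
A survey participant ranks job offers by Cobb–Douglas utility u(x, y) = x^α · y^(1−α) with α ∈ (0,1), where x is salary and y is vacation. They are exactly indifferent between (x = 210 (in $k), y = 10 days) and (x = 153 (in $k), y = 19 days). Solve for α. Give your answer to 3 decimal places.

Indifference: 210^α · 10^(1−α) = 153^α · 19^(1−α).
(210/153)^α = (19/10)^(1−α); take logs: α·ln(210/153) = (1−α)·ln(19/10), i.e. α·0.316670 = (1−α)·0.641854.
With A = 0.316670 and B = 0.641854: α·A = (1−α)·B, so α = B/(A+B) = 0.641854/0.958524 ≈ 0.670.

α ≈ 0.670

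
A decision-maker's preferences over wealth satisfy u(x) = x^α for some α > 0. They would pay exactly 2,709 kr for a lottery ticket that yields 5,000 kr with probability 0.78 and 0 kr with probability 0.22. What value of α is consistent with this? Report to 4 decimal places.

Since u(0) = 0, the lottery's EU is 0.78·5000^α.
Setting u(2709) equal to that: 2709^α = 0.78·5000^α ⇒ (2709/5000)^α = 0.78.
Taking logs: α·ln(2709/5000) = ln(0.78), so α = -0.2484614 / -0.6128583 ≈ 0.4054.

α ≈ 0.4054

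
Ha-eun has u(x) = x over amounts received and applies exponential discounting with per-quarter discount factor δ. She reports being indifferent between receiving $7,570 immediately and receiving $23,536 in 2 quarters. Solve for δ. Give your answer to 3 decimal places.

δ ≈ 0.567

The payoff in 2 quarters is discounted by δ^2, so u(7570) = δ^2·u(23536) and δ^2 = u(7570)/u(23536).
With u(x) = x: δ^2 = 7570/23536 = 0.32163.
Hence δ = (0.32163)^(1/2) = 0.56713.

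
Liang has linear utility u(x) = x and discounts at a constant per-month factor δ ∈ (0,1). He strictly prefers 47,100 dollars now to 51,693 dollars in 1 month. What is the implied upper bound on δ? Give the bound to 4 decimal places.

Comparing present values: 47100 > δ·51693.
So δ < 47100/51693 = 0.91115.

δ < 0.9111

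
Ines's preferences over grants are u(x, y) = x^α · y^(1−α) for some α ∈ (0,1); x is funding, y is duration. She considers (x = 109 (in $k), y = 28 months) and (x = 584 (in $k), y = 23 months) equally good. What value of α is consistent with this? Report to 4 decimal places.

Indifference: 109^α · 28^(1−α) = 584^α · 23^(1−α).
Taking logs: α·ln 109 + (1−α)·ln 28 = α·ln 584 + (1−α)·ln 23, i.e. α·-1.6785531 = (1−α)·-0.1967103.
So α/(1−α) = (-0.1967103)/(-1.6785531) = 0.1171904, and α = 0.1171904/1.1171904 ≈ 0.1049.

α ≈ 0.1049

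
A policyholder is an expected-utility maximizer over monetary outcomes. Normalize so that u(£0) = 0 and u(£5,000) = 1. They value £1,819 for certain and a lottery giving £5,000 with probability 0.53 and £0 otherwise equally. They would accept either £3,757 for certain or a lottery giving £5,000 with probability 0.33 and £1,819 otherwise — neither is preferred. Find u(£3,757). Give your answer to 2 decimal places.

0.69

First, u(£1,819) = 0.53·u(£5,000) + 0.47·u(£0) = 0.53.
Then u(£3,757) = 0.33·u(£5,000) + 0.67·u(£1,819) = 0.33·1.00 + 0.67·0.53 = 0.6851.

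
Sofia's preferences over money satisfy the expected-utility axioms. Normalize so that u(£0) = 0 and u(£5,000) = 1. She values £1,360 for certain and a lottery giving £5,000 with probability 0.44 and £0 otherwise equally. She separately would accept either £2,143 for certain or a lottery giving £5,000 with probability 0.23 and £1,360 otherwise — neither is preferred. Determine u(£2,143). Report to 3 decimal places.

First, u(£1,360) = 0.44·u(£5,000) + 0.56·u(£0) = 0.44.
Then u(£2,143) = 0.23·u(£5,000) + 0.77·u(£1,360) = 0.23·1.00 + 0.77·0.44 = 0.5688.

0.569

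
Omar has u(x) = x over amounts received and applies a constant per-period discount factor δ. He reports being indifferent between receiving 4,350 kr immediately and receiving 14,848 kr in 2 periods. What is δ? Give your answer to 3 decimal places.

Indifference means u(4350) = δ^2 · u(14848), so δ^2 = u(4350)/u(14848).
With u(x) = x: δ^2 = 4350/14848 = 0.29297.
So δ = 0.29297^(1/2) ≈ 0.541.

δ ≈ 0.541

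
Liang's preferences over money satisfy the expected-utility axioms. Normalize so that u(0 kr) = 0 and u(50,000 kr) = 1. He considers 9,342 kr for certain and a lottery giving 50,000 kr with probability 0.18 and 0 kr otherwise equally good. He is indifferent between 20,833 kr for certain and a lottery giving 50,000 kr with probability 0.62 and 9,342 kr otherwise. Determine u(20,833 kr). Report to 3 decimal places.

First, u(9,342 kr) = 0.18·u(50,000 kr) + 0.82·u(0 kr) = 0.18.
The second indifference gives u(20,833 kr) = 0.62·u(50,000 kr) + 0.38·u(9,342 kr) = 0.62·1.00 + 0.38·0.18 = 0.6884.

0.688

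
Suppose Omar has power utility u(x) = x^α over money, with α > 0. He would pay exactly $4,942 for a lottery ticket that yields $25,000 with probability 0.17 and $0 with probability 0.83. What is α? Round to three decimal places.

α ≈ 1.093

EU(lottery) = 0.17·25000^α + 0.83·0 = 0.17·25000^α.
Equating: 4942^α = 0.17·25000^α, i.e. 0.1977^α = 0.17.
Take logs: α = ln 0.17 / ln(4942/25000) ≈ 1.09305.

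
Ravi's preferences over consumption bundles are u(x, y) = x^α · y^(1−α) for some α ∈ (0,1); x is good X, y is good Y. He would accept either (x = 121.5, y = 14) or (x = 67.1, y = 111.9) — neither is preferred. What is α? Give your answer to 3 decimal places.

α ≈ 0.778

The Cobb–Douglas utilities coincide, so 121.5^α·14^(1−α) = 67.1^α·111.9^(1−α).
(121.5/67.1)^α = (111.9/14)^(1−α); take logs: α·ln(121.5/67.1) = (1−α)·ln(111.9/14), i.e. α·0.593730 = (1−α)·2.078548.
With A = 0.593730 and B = 2.078548: α·A = (1−α)·B, so α = B/(A+B) = 2.078548/2.672278 ≈ 0.778.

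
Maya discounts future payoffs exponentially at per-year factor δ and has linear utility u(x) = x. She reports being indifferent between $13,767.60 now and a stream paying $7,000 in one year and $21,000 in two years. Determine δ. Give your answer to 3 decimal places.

Present value of the stream is 7000·δ + 21000·δ². Indifference gives 7000δ + 21000δ² = 13767.60.
So 21000δ² + 7000δ − 13767.60 = 0.
δ = (−7000 + √(7000² + 4·21000·13767.60)) / (2·21000) = (−7000 + √1205478400.00) / 42000 ≈ 0.660.

δ ≈ 0.660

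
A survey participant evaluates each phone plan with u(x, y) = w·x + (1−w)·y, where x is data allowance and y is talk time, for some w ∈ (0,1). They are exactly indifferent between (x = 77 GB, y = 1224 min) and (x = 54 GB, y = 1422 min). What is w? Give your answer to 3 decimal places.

Indifference: w·77 + (1−w)·1224 = w·54 + (1−w)·1422.
w·(77−54) = (1−w)·(1422−1224), i.e. w·23 = (1−w)·198.
Hence w = 198/(23+198) = 198/221 = 0.896.

w = 0.896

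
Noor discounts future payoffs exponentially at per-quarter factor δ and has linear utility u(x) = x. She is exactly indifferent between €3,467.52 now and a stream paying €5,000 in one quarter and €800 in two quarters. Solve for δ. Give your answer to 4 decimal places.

δ ≈ 0.6300

The stream is worth 5000δ + 800δ² today, so 5000δ + 800δ² = 3467.52.
That is, 800δ² + 5000δ − 3467.52 = 0, a quadratic in δ.
By the quadratic formula (taking the positive root), δ = (−5000 + √36096064.00) / 1600 ≈ 0.6300.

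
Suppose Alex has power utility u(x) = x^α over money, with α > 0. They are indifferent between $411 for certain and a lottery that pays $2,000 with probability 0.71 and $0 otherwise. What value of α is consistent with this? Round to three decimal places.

The lottery's expected utility is 0.71·u(2000) + 0.29·u(0) = 0.71·2000^α (since u(0) = 0 for α > 0).
Indifference: 411^α = 0.71·2000^α, so (411/2000)^α = 0.71.
Taking logs: α·ln(411/2000) = ln(0.71), so α = -0.342490 / -1.582309 ≈ 0.216.

α ≈ 0.216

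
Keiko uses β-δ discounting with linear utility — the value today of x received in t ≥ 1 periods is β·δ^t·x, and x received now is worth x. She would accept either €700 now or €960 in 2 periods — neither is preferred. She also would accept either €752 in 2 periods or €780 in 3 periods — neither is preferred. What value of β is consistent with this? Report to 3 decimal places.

β ≈ 0.784

From the later pair, β·δ^2·752 = β·δ^3·780; dividing through, δ = 752/780 = 0.96410.
Now use the now-vs-future pair: 700 = β·δ^2·960 gives β = 700/(0.92949·960) ≈ 0.784.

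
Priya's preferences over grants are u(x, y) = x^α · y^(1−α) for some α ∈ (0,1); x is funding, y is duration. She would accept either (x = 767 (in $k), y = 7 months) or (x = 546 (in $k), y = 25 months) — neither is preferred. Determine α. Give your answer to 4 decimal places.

α ≈ 0.7893

The Cobb–Douglas utilities coincide, so 767^α·7^(1−α) = 546^α·25^(1−α).
Taking logs: α·ln 767 + (1−α)·ln 7 = α·ln 546 + (1−α)·ln 25, i.e. α·0.3398678 = (1−α)·1.2729657.
So α/(1−α) = (1.2729657)/(0.3398678) = 3.7454731, and α = 3.7454731/4.7454731 ≈ 0.7893.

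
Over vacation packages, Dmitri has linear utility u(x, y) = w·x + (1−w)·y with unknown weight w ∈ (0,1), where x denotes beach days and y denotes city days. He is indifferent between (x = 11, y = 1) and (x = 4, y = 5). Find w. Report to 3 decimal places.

u(11,1) = u(4,5) means w·11 + (1−w)·1 = w·4 + (1−w)·5.
w·(11−4) = (1−w)·(5−1), i.e. w·7 = (1−w)·4.
So w/(1−w) = 4/7 = 0.5714, giving w = 4/(7+4) = 0.364.

w = 0.364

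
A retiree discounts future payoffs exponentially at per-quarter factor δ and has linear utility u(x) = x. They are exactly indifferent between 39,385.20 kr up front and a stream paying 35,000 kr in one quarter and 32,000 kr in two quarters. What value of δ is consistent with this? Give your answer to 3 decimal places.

Present value of the stream is 35000·δ + 32000·δ². Indifference gives 35000δ + 32000δ² = 39385.20.
So 32000δ² + 35000δ − 39385.20 = 0.
δ = (−35000 + √(35000² + 4·32000·39385.20)) / (2·32000) = (−35000 + √6266305600.00) / 64000 ≈ 0.690.

δ ≈ 0.690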